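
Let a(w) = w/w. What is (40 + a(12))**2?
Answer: 1681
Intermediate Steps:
a(w) = 1
(40 + a(12))**2 = (40 + 1)**2 = 41**2 = 1681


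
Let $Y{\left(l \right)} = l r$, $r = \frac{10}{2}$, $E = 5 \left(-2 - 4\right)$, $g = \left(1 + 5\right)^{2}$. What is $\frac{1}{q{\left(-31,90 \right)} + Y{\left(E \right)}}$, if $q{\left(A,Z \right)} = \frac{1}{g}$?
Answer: $- \frac{36}{5399} \approx -0.0066679$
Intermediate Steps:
$g = 36$ ($g = 6^{2} = 36$)
$E = -30$ ($E = 5 \left(-6\right) = -30$)
$r = 5$ ($r = 10 \cdot \frac{1}{2} = 5$)
$q{\left(A,Z \right)} = \frac{1}{36}$
$Y{\left(l \right)} = 5 l$ ($Y{\left(l \right)} = l 5 = 5 l$)
$\frac{1}{q{\left(-31,90 \right)} + Y{\left(E \right)}} = \frac{1}{\frac{1}{36} + 5 \left(-30\right)} = \frac{1}{\frac{1}{36} - 150} = \frac{1}{- \frac{5399}{36}} = - \frac{36}{5399}$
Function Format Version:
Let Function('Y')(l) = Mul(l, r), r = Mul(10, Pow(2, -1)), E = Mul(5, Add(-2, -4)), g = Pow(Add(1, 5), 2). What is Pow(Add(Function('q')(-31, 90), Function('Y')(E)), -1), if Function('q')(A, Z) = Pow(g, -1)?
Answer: Rational(-36, 5399) ≈ -0.0066679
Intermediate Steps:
g = 36 (g = Pow(6, 2) = 36)
E = -30 (E = Mul(5, -6) = -30)
r = 5 (r = Mul(10, Rational(1, 2)) = 5)
Function('q')(A, Z) = Rational(1, 36) (Function('q')(A, Z) = Pow(36, -1) = Rational(1, 36))
Function('Y')(l) = Mul(5, l) (Function('Y')(l) = Mul(l, 5) = Mul(5, l))
Pow(Add(Function('q')(-31, 90), Function('Y')(E)), -1) = Pow(Add(Rational(1, 36), Mul(5, -30)), -1) = Pow(Add(Rational(1, 36), -150), -1) = Pow(Rational(-5399, 36), -1) = Rational(-36, 5399)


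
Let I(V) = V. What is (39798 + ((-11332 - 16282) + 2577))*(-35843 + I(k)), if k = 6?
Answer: -528989957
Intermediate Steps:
(39798 + ((-11332 - 16282) + 2577))*(-35843 + I(k)) = (39798 + ((-11332 - 16282) + 2577))*(-35843 + 6) = (39798 + (-27614 + 2577))*(-35837) = (39798 - 25037)*(-35837) = 14761*(-35837) = -528989957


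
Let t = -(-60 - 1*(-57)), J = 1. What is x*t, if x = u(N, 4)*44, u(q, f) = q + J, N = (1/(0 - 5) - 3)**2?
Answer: 37092/25 ≈ 1483.7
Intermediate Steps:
N = 256/25 (N = (1/(-5) - 3)**2 = (-1/5 - 3)**2 = (-16/5)**2 = 256/25 ≈ 10.240)
u(q, f) = 1 + q (u(q, f) = q + 1 = 1 + q)
t = 3 (t = -(-60 + 57) = -1*(-3) = 3)
x = 12364/25 (x = (1 + 256/25)*44 = (281/25)*44 = 12364/25 ≈ 494.56)
x*t = (12364/25)*3 = 37092/25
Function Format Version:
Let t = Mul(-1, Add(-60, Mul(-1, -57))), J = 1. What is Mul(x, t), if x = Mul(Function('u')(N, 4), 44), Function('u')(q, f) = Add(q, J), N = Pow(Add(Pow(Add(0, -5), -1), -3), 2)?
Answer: Rational(37092, 25) ≈ 1483.7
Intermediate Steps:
N = Rational(256, 25) (N = Pow(Add(Pow(-5, -1), -3), 2) = Pow(Add(Rational(-1, 5), -3), 2) = Pow(Rational(-16, 5), 2) = Rational(256, 25) ≈ 10.240)
Function('u')(q, f) = Add(1, q) (Function('u')(q, f) = Add(q, 1) = Add(1, q))
t = 3 (t = Mul(-1, Add(-60, 57)) = Mul(-1, -3) = 3)
x = Rational(12364, 25) (x = Mul(Add(1, Rational(256, 25)), 44) = Mul(Rational(281, 25), 44) = Rational(12364, 25) ≈ 494.56)
Mul(x, t) = Mul(Rational(12364, 25), 3) = Rational(37092, 25)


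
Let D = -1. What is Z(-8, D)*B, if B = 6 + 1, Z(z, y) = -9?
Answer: -63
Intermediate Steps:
B = 7
Z(-8, D)*B = -9*7 = -63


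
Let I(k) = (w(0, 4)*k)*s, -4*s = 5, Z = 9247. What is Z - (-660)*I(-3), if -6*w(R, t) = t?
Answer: 7597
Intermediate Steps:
s = -5/4 (s = -¼*5 = -5/4 ≈ -1.2500)
w(R, t) = -t/6
I(k) = 5*k/6 (I(k) = ((-⅙*4)*k)*(-5/4) = -2*k/3*(-5/4) = 5*k/6)
Z - (-660)*I(-3) = 9247 - (-660)*(⅚)*(-3) = 9247 - (-660)*(-5)/2 = 9247 - 1*1650 = 9247 - 1650 = 7597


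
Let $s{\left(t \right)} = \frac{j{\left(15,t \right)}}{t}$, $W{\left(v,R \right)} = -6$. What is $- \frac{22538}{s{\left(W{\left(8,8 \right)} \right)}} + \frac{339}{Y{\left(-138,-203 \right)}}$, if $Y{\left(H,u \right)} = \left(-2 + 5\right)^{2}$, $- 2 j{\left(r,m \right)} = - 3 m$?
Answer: $- \frac{44963}{3} \approx -14988.0$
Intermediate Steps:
$j{\left(r,m \right)} = \frac{3 m}{2}$ ($j{\left(r,m \right)} = - \frac{\left(-3\right) m}{2} = \frac{3 m}{2}$)
$Y{\left(H,u \right)} = 9$ ($Y{\left(H,u \right)} = 3^{2} = 9$)
$s{\left(t \right)} = \frac{3}{2}$ ($s{\left(t \right)} = \frac{\frac{3}{2} t}{t} = \frac{3}{2}$)
$- \frac{22538}{s{\left(W{\left(8,8 \right)} \right)}} + \frac{339}{Y{\left(-138,-203 \right)}} = - \frac{22538}{\frac{3}{2}} + \frac{339}{9} = \left(-22538\right) \frac{2}{3} + 339 \cdot \frac{1}{9} = - \frac{45076}{3} + \frac{113}{3} = - \frac{44963}{3}$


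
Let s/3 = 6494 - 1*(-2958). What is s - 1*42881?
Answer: -14525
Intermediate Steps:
s = 28356 (s = 3*(6494 - 1*(-2958)) = 3*(6494 + 2958) = 3*9452 = 28356)
s - 1*42881 = 28356 - 1*42881 = 28356 - 42881 = -14525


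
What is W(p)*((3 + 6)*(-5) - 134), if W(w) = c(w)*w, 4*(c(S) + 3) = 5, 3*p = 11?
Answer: 13783/12 ≈ 1148.6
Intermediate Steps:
p = 11/3 (p = (1/3)*11 = 11/3 ≈ 3.6667)
c(S) = -7/4 (c(S) = -3 + (1/4)*5 = -3 + 5/4 = -7/4)
W(w) = -7*w/4
W(p)*((3 + 6)*(-5) - 134) = (-7/4*11/3)*((3 + 6)*(-5) - 134) = -77*(9*(-5) - 134)/12 = -77*(-45 - 134)/12 = -77/12*(-179) = 13783/12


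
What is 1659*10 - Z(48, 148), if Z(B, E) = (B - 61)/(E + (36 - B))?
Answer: 2256253/136 ≈ 16590.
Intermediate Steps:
Z(B, E) = (-61 + B)/(36 + E - B)
1659*10 - Z(48, 148) = 1659*10 - (-61 + 48)/(36 + 148 - 1*48) = 16590 - (-13)/(36 + 148 - 48) = 16590 - (-13)/136 = 16590 - 1*(-13/136) = 16590 + 13/136 = 2256253/136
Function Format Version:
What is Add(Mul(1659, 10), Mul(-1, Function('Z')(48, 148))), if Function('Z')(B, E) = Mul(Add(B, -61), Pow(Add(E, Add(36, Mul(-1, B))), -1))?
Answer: Rational(2256253, 136) ≈ 16590.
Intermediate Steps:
Function('Z')(B, E) = Mul(Pow(Add(36, E, Mul(-1, B)), -1), Add(-61, B)) (Function('Z')(B, E) = Mul(Add(-61, B), Pow(Add(36, E, Mul(-1, B)), -1)) = Mul(Pow(Add(36, E, Mul(-1, B)), -1), Add(-61, B)))
Add(Mul(1659, 10), Mul(-1, Function('Z')(48, 148))) = Add(Mul(1659, 10), Mul(-1, Mul(Pow(Add(36, 148, Mul(-1, 48)), -1), Add(-61, 48)))) = Add(16590, Mul(-1, Mul(Pow(Add(36, 148, -48), -1), -13))) = Add(16590, Mul(-1, Mul(Pow(136, -1), -13))) = Add(16590, Mul(-1, Mul(Rational(1, 136), -13))) = Add(16590, Mul(-1, Rational(-13, 136))) = Add(16590, Rational(13, 136)) = Rational(2256253, 136)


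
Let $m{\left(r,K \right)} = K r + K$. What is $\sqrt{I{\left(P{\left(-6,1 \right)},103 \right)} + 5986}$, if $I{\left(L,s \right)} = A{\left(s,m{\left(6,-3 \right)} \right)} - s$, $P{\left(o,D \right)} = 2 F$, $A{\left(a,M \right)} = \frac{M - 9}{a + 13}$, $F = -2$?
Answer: $\frac{3 \sqrt{2198838}}{58} \approx 76.699$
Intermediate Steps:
$m{\left(r,K \right)} = K + K r$
$A{\left(a,M \right)} = \frac{-9 + M}{13 + a}$
$P{\left(o,D \right)} = -4$ ($P{\left(o,D \right)} = 2 \left(-2\right) = -4$)
$I{\left(L,s \right)} = - s - \frac{30}{13 + s}$ ($I{\left(L,s \right)} = \frac{-9 - 3 \left(1 + 6\right)}{13 + s} - s = \frac{-9 - 21}{13 + s} - s = \frac{1}{13 + s} \left(-30\right) - s = - \frac{30}{13 + s} - s = - s - \frac{30}{13 + s}$)
$\sqrt{I{\left(P{\left(-6,1 \right)},103 \right)} + 5986} = \sqrt{\frac{-30 - 103 \left(13 + 103\right)}{13 + 103} + 5986} = \sqrt{\frac{-30 - 103 \cdot 116}{116} + 5986} = \sqrt{\frac{-30 - 11948}{116} + 5986} = \sqrt{\frac{1}{116} \left(-11978\right) + 5986} = \sqrt{- \frac{5989}{58} + 5986} = \sqrt{\frac{341199}{58}} = \frac{3 \sqrt{2198838}}{58}$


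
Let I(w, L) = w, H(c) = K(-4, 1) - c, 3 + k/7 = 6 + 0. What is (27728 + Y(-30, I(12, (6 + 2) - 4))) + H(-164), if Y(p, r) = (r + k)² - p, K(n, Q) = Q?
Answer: 29012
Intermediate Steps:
k = 21 (k = -21 + 7*(6 + 0) = -21 + 7*6 = -21 + 42 = 21)
H(c) = 1 - c
Y(p, r) = (21 + r)² - p (Y(p, r) = (r + 21)² - p = (21 + r)² - p)
(27728 + Y(-30, I(12, (6 + 2) - 4))) + H(-164) = (27728 + ((21 + 12)² - 1*(-30))) + (1 - 1*(-164)) = (27728 + (33² + 30)) + (1 + 164) = (27728 + (1089 + 30)) + 165 = (27728 + 1119) + 165 = 28847 + 165 = 29012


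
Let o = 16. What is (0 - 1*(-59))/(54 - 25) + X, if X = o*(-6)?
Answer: -2725/29 ≈ -93.966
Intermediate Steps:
X = -96 (X = 16*(-6) = -96)
(0 - 1*(-59))/(54 - 25) + X = (0 - 1*(-59))/(54 - 25) - 96 = (0 + 59)/29 - 96 = (1/29)*59 - 96 = 59/29 - 96 = -2725/29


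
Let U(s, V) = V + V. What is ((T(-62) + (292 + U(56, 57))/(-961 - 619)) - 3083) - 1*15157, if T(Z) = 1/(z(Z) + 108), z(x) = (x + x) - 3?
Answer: -273787047/15010 ≈ -18240.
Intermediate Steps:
z(x) = -3 + 2*x (z(x) = 2*x - 3 = -3 + 2*x)
U(s, V) = 2*V
T(Z) = 1/(105 + 2*Z) (T(Z) = 1/((-3 + 2*Z) + 108) = 1/(105 + 2*Z))
((T(-62) + (292 + U(56, 57))/(-961 - 619)) - 3083) - 1*15157 = ((1/(105 + 2*(-62)) + (292 + 2*57)/(-961 - 619)) - 3083) - 1*15157 = ((1/(105 - 124) + (292 + 114)/(-1580)) - 3083) - 15157 = ((1/(-19) + 406*(-1/1580)) - 3083) - 15157 = ((-1/19 - 203/790) - 3083) - 15157 = (-4647/15010 - 3083) - 15157 = -46280477/15010 - 15157 = -273787047/15010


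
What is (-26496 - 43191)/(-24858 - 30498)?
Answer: 23229/18452 ≈ 1.2589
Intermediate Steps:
(-26496 - 43191)/(-24858 - 30498) = -69687/(-55356) = -69687*(-1/55356) = 23229/18452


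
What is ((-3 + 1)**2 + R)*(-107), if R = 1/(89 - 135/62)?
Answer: -2310558/5383 ≈ -429.23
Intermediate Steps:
R = 62/5383 (R = 1/(89 - 135*1/62) = 1/(89 - 135/62) = 1/(5383/62) = 62/5383 ≈ 0.011518)
((-3 + 1)**2 + R)*(-107) = ((-3 + 1)**2 + 62/5383)*(-107) = ((-2)**2 + 62/5383)*(-107) = (4 + 62/5383)*(-107) = (21594/5383)*(-107) = -2310558/5383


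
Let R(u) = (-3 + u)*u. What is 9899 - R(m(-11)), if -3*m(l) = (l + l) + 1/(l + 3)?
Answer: 631471/64 ≈ 9866.7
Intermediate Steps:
m(l) = -2*l/3 - 1/(3*(3 + l)) (m(l) = -((l + l) + 1/(l + 3))/3 = -(2*l + 1/(3 + l))/3 = -(1/(3 + l) + 2*l)/3 = -2*l/3 - 1/(3*(3 + l)))
R(u) = u*(-3 + u)
9899 - R(m(-11)) = 9899 - (-1 - 6*(-11) - 2*(-11)**2)/(3*(3 - 11))*(-3 + (-1 - 6*(-11) - 2*(-11)**2)/(3*(3 - 11))) = 9899 - (1/3)*(-1 + 66 - 2*121)/(-8)*(-3 + (1/3)*(-1 + 66 - 2*121)/(-8)) = 9899 - (1/3)*(-1/8)*(-1 + 66 - 242)*(-3 + (1/3)*(-1/8)*(-1 + 66 - 242)) = 9899 - (1/3)*(-1/8)*(-177)*(-3 + (1/3)*(-1/8)*(-177)) = 9899 - 59*(-3 + 59/8)/8 = 9899 - 59*35/(8*8) = 9899 - 1*2065/64 = 9899 - 2065/64 = 631471/64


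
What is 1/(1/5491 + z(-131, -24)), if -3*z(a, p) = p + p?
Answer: 5491/87857 ≈ 0.062499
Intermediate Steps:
z(a, p) = -2*p/3 (z(a, p) = -(p + p)/3 = -2*p/3)
1/(1/5491 + z(-131, -24)) = 1/(1/5491 - ⅔*(-24)) = 1/(1/5491 + 16) = 1/(87857/5491) = 5491/87857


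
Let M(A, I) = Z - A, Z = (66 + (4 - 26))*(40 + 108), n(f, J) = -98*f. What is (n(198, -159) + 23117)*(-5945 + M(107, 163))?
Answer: 1707980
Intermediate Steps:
Z = 6512 (Z = (66 - 22)*148 = 44*148 = 6512)
M(A, I) = 6512 - A
(n(198, -159) + 23117)*(-5945 + M(107, 163)) = (-98*198 + 23117)*(-5945 + (6512 - 1*107)) = (-19404 + 23117)*(-5945 + (6512 - 107)) = 3713*(-5945 + 6405) = 3713*460 = 1707980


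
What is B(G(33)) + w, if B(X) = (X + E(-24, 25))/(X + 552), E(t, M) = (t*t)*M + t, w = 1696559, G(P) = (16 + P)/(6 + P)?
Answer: 36607214256/21577 ≈ 1.6966e+6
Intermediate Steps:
G(P) = (16 + P)/(6 + P)
E(t, M) = t + M*t**2 (E(t, M) = t**2*M + t = M*t**2 + t = t + M*t**2)
B(X) = (14376 + X)/(552 + X) (B(X) = (X - 24*(1 + 25*(-24)))/(X + 552) = (X - 24*(1 - 600))/(552 + X) = (X - 24*(-599))/(552 + X) = (X + 14376)/(552 + X) = (14376 + X)/(552 + X))
B(G(33)) + w = (14376 + (16 + 33)/(6 + 33))/(552 + (16 + 33)/(6 + 33)) + 1696559 = (14376 + 49/39)/(552 + 49/39) + 1696559 = (560713/39)/(21577/39) + 1696559 = (39/21577)*(560713/39) + 1696559 = 560713/21577 + 1696559 = 36607214256/21577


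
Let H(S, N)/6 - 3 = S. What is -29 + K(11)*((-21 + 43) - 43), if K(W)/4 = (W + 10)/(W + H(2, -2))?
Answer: -2953/41 ≈ -72.024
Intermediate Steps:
H(S, N) = 18 + 6*S
K(W) = 4*(10 + W)/(30 + W) (K(W) = 4*((W + 10)/(W + (18 + 6*2))) = 4*((10 + W)/(W + (18 + 12))) = 4*((10 + W)/(W + 30)) = 4*((10 + W)/(30 + W)) = 4*(10 + W)/(30 + W))
-29 + K(11)*((-21 + 43) - 43) = -29 + (4*(10 + 11)/(30 + 11))*((-21 + 43) - 43) = -29 + (4*21/41)*(22 - 43) = -29 + (4*(1/41)*21)*(-21) = -29 + (84/41)*(-21) = -29 - 1764/41 = -2953/41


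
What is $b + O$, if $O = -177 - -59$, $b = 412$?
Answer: $294$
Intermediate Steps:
$O = -118$ ($O = -177 + 59 = -118$)
$b + O = 412 - 118 = 294$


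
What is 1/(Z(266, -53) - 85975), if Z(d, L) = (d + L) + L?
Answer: -1/85815 ≈ -1.1653e-5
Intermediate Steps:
Z(d, L) = d + 2*L (Z(d, L) = (L + d) + L = d + 2*L)
1/(Z(266, -53) - 85975) = 1/((266 + 2*(-53)) - 85975) = 1/((266 - 106) - 85975) = 1/(160 - 85975) = 1/(-85815) = -1/85815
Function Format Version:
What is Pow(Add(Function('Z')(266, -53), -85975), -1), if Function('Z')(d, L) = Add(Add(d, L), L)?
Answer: Rational(-1, 85815) ≈ -1.1653e-5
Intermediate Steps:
Function('Z')(d, L) = Add(d, Mul(2, L)) (Function('Z')(d, L) = Add(Add(L, d), L) = Add(d, Mul(2, L)))
Pow(Add(Function('Z')(266, -53), -85975), -1) = Pow(Add(Add(266, Mul(2, -53)), -85975), -1) = Pow(Add(Add(266, -106), -85975), -1) = Pow(Add(160, -85975), -1) = Pow(-85815, -1) = Rational(-1, 85815)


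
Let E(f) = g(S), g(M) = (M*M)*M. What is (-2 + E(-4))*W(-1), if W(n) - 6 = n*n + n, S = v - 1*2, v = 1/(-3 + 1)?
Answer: -423/4 ≈ -105.75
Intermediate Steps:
v = -1/2 (v = 1/(-2) = -1/2 ≈ -0.50000)
S = -5/2 (S = -1/2 - 1*2 = -1/2 - 2 = -5/2 ≈ -2.5000)
W(n) = 6 + n + n**2 (W(n) = 6 + (n*n + n) = 6 + (n**2 + n) = 6 + (n + n**2) = 6 + n + n**2)
g(M) = M**3 (g(M) = M**2*M = M**3)
E(f) = -125/8 (E(f) = (-5/2)**3 = -125/8)
(-2 + E(-4))*W(-1) = (-2 - 125/8)*(6 - 1 + (-1)**2) = -141*(6 - 1 + 1)/8 = -141/8*6 = -423/4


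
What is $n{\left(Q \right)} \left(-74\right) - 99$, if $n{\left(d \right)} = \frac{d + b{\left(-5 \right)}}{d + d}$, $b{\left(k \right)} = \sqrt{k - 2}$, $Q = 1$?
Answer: $-136 - 37 i \sqrt{7} \approx -136.0 - 97.893 i$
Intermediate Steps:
$b{\left(k \right)} = \sqrt{-2 + k}$
$n{\left(d \right)} = \frac{d + i \sqrt{7}}{2 d}$ ($n{\left(d \right)} = \frac{d + \sqrt{-2 - 5}}{d + d} = \frac{d + \sqrt{-7}}{2 d} = \left(d + i \sqrt{7}\right) \frac{1}{2 d} = \frac{d + i \sqrt{7}}{2 d}$)
$n{\left(Q \right)} \left(-74\right) - 99 = \frac{1 + i \sqrt{7}}{2 \cdot 1} \left(-74\right) - 99 = \frac{1}{2} \cdot 1 \left(1 + i \sqrt{7}\right) \left(-74\right) - 99 = \left(\frac{1}{2} + \frac{i \sqrt{7}}{2}\right) \left(-74\right) - 99 = \left(-37 - 37 i \sqrt{7}\right) - 99 = -136 - 37 i \sqrt{7}$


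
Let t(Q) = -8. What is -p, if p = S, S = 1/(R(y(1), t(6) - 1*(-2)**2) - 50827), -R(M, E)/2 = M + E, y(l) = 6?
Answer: 1/50815 ≈ 1.9679e-5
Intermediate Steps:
R(M, E) = -2*E - 2*M (R(M, E) = -2*(M + E) = -2*(E + M) = -2*E - 2*M)
S = -1/50815 (S = 1/((-2*(-8 - 1*(-2)**2) - 2*6) - 50827) = 1/((-2*(-8 - 1*4) - 12) - 50827) = 1/((-2*(-8 - 4) - 12) - 50827) = 1/((-2*(-12) - 12) - 50827) = 1/((24 - 12) - 50827) = 1/(12 - 50827) = 1/(-50815) = -1/50815 ≈ -1.9679e-5)
p = -1/50815 ≈ -1.9679e-5
-p = -1*(-1/50815) = 1/50815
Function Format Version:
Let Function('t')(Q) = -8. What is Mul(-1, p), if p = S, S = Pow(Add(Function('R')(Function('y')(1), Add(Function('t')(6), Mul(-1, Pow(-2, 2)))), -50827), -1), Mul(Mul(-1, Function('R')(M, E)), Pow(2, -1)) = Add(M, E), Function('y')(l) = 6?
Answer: Rational(1, 50815) ≈ 1.9679e-5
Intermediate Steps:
Function('R')(M, E) = Add(Mul(-2, E), Mul(-2, M)) (Function('R')(M, E) = Mul(-2, Add(M, E)) = Mul(-2, Add(E, M)) = Add(Mul(-2, E), Mul(-2, M)))
S = Rational(-1, 50815) (S = Pow(Add(Add(Mul(-2, Add(-8, Mul(-1, Pow(-2, 2)))), Mul(-2, 6)), -50827), -1) = Pow(Add(Add(Mul(-2, Add(-8, Mul(-1, 4))), -12), -50827), -1) = Pow(Add(Add(Mul(-2, Add(-8, -4)), -12), -50827), -1) = Pow(Add(Add(Mul(-2, -12), -12), -50827), -1) = Pow(Add(Add(24, -12), -50827), -1) = Pow(Add(12, -50827), -1) = Pow(-50815, -1) = Rational(-1, 50815) ≈ -1.9679e-5)
p = Rational(-1, 50815) ≈ -1.9679e-5
Mul(-1, p) = Mul(-1, Rational(-1, 50815)) = Rational(1, 50815)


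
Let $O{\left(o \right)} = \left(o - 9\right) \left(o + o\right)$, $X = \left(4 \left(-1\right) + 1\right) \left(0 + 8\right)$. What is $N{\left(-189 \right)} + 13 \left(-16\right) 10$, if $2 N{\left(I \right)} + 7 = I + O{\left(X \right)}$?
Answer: $-1386$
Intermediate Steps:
$X = -24$ ($X = \left(-4 + 1\right) 8 = \left(-3\right) 8 = -24$)
$O{\left(o \right)} = 2 o \left(-9 + o\right)$ ($O{\left(o \right)} = \left(-9 + o\right) 2 o = 2 o \left(-9 + o\right)$)
$N{\left(I \right)} = \frac{1577}{2} + \frac{I}{2}$ ($N{\left(I \right)} = - \frac{7}{2} + \frac{I + 2 \left(-24\right) \left(-9 - 24\right)}{2} = - \frac{7}{2} + \frac{I + 2 \left(-24\right) \left(-33\right)}{2} = - \frac{7}{2} + \frac{I + 1584}{2} = - \frac{7}{2} + \frac{1584 + I}{2} = - \frac{7}{2} + \left(792 + \frac{I}{2}\right) = \frac{1577}{2} + \frac{I}{2}$)
$N{\left(-189 \right)} + 13 \left(-16\right) 10 = \left(\frac{1577}{2} + \frac{1}{2} \left(-189\right)\right) + 13 \left(-16\right) 10 = \left(\frac{1577}{2} - \frac{189}{2}\right) - 2080 = 694 - 2080 = -1386$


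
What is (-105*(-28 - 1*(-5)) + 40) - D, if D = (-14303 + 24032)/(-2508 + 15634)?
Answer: 32214601/13126 ≈ 2454.3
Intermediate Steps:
D = 9729/13126 ≈ 0.74120
(-105*(-28 - 1*(-5)) + 40) - D = (-105*(-28 - 1*(-5)) + 40) - 1*9729/13126 = (-105*(-28 + 5) + 40) - 9729/13126 = (-105*(-23) + 40) - 9729/13126 = (2415 + 40) - 9729/13126 = 2455 - 9729/13126 = 32214601/13126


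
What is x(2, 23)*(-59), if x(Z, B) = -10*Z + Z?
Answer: 1062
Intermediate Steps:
x(Z, B) = -9*Z
x(2, 23)*(-59) = -9*2*(-59) = -18*(-59) = 1062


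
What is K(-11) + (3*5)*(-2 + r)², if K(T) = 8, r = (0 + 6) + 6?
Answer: 1508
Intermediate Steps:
r = 12 (r = 6 + 6 = 12)
K(-11) + (3*5)*(-2 + r)² = 8 + (3*5)*(-2 + 12)² = 8 + 15*10² = 8 + 15*100 = 8 + 1500 = 1508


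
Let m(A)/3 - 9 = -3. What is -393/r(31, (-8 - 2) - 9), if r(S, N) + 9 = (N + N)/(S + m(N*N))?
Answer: 19257/479 ≈ 40.203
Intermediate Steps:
m(A) = 18 (m(A) = 27 + 3*(-3) = 27 - 9 = 18)
r(S, N) = -9 + 2*N/(18 + S) (r(S, N) = -9 + (N + N)/(S + 18) = -9 + (2*N)/(18 + S) = -9 + 2*N/(18 + S))
-393/r(31, (-8 - 2) - 9) = -393*(18 + 31)/(-162 - 9*31 + 2*((-8 - 2) - 9)) = -393*49/(-162 - 279 + 2*(-10 - 9)) = -393*49/(-162 - 279 + 2*(-19)) = -393*49/(-162 - 279 - 38) = -393/((1/49)*(-479)) = -393/(-479/49) = -393*(-49/479) = 19257/479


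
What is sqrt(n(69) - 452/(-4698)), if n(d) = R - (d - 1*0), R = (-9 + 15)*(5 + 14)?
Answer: sqrt(3071999)/261 ≈ 6.7154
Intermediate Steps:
R = 114 (R = 6*19 = 114)
n(d) = 114 - d (n(d) = 114 - (d - 1*0) = 114 - (d + 0) = 114 - d)
sqrt(n(69) - 452/(-4698)) = sqrt((114 - 1*69) - 452/(-4698)) = sqrt((114 - 69) - 452*(-1/4698)) = sqrt(45 + 226/2349) = sqrt(105931/2349) = sqrt(3071999)/261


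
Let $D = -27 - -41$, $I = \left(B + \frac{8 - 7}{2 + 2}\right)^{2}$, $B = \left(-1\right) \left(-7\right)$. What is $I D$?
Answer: $\frac{5887}{8} \approx 735.88$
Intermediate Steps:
$B = 7$
$I = \frac{841}{16}$ ($I = \left(7 + \frac{8 - 7}{2 + 2}\right)^{2} = \left(7 + 1 \cdot \frac{1}{4}\right)^{2} = \left(7 + \frac{1}{4}\right)^{2} = \left(\frac{29}{4}\right)^{2} = \frac{841}{16} \approx 52.563$)
$D = 14$ ($D = -27 + 41 = 14$)
$I D = \frac{841}{16} \cdot 14 = \frac{5887}{8}$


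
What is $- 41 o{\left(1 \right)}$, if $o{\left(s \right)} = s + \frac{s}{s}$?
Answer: $-82$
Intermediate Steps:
$o{\left(s \right)} = 1 + s$ ($o{\left(s \right)} = s + 1 = 1 + s$)
$- 41 o{\left(1 \right)} = - 41 \left(1 + 1\right) = \left(-41\right) 2 = -82$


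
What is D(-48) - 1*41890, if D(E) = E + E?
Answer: -41986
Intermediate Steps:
D(E) = 2*E
D(-48) - 1*41890 = 2*(-48) - 1*41890 = -96 - 41890 = -41986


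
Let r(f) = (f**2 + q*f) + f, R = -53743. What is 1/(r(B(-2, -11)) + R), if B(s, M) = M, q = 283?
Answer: -1/56746 ≈ -1.7622e-5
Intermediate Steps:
r(f) = f**2 + 284*f (r(f) = (f**2 + 283*f) + f = f**2 + 284*f)
1/(r(B(-2, -11)) + R) = 1/(-11*(284 - 11) - 53743) = 1/(-11*273 - 53743) = 1/(-3003 - 53743) = 1/(-56746) = -1/56746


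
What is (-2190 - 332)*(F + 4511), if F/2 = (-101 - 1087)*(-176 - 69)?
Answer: -1479483382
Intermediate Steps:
F = 582120 (F = 2*((-101 - 1087)*(-176 - 69)) = 2*(-1188*(-245)) = 2*291060 = 582120)
(-2190 - 332)*(F + 4511) = (-2190 - 332)*(582120 + 4511) = -2522*586631 = -1479483382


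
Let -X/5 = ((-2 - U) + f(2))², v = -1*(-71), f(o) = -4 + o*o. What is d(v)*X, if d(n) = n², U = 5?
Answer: -1235045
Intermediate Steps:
f(o) = -4 + o²
v = 71
X = -245 (X = -5*((-2 - 1*5) + (-4 + 2²))² = -5*((-2 - 5) + (-4 + 4))² = -5*(-7 + 0)² = -5*(-7)² = -5*49 = -245)
d(v)*X = 71²*(-245) = 5041*(-245) = -1235045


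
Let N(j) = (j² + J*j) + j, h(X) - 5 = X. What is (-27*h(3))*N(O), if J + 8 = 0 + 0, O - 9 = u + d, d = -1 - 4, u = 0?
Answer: 2592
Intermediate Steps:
h(X) = 5 + X
d = -5
O = 4 (O = 9 + (0 - 5) = 9 - 5 = 4)
J = -8 (J = -8 + (0 + 0) = -8 + 0 = -8)
N(j) = j² - 7*j (N(j) = (j² - 8*j) + j = j² - 7*j)
(-27*h(3))*N(O) = (-27*(5 + 3))*(4*(-7 + 4)) = (-27*8)*(4*(-3)) = -216*(-12) = 2592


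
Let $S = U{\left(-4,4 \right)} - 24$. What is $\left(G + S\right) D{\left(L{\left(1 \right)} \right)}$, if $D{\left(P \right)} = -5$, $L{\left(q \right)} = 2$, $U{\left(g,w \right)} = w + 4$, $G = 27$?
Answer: $-55$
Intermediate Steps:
$U{\left(g,w \right)} = 4 + w$
$S = -16$ ($S = \left(4 + 4\right) - 24 = 8 - 24 = -16$)
$\left(G + S\right) D{\left(L{\left(1 \right)} \right)} = \left(27 - 16\right) \left(-5\right) = 11 \left(-5\right) = -55$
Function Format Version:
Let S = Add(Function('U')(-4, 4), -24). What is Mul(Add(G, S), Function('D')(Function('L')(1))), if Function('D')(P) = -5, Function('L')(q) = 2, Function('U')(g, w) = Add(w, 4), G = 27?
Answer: -55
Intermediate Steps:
Function('U')(g, w) = Add(4, w)
S = -16 (S = Add(Add(4, 4), -24) = Add(8, -24) = -16)
Mul(Add(G, S), Function('D')(Function('L')(1))) = Mul(Add(27, -16), -5) = Mul(11, -5) = -55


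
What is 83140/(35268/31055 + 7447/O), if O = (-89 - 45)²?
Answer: 46360824441200/864538793 ≈ 53625.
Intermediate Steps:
O = 17956 (O = (-134)² = 17956)
83140/(35268/31055 + 7447/O) = 83140/(35268/31055 + 7447/17956) = 83140/(864538793/557623580) = 83140*(557623580/864538793) = 46360824441200/864538793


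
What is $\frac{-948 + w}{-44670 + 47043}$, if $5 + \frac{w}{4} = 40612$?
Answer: $\frac{161480}{2373} \approx 68.049$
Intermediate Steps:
$w = 162428$ ($w = -20 + 4 \cdot 40612 = -20 + 162448 = 162428$)
$\frac{-948 + w}{-44670 + 47043} = \frac{-948 + 162428}{-44670 + 47043} = \frac{161480}{2373}$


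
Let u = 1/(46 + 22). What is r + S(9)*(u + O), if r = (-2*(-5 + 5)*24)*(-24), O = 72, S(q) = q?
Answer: 44073/68 ≈ 648.13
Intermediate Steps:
u = 1/68 ≈ 0.014706
r = 0 (r = (-2*0*24)*(-24) = (0*24)*(-24) = 0*(-24) = 0)
r + S(9)*(u + O) = 0 + 9*(1/68 + 72) = 0 + 9*(4897/68) = 0 + 44073/68 = 44073/68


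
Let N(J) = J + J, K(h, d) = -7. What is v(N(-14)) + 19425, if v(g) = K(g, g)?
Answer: 19418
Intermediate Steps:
N(J) = 2*J
v(g) = -7
v(N(-14)) + 19425 = -7 + 19425 = 19418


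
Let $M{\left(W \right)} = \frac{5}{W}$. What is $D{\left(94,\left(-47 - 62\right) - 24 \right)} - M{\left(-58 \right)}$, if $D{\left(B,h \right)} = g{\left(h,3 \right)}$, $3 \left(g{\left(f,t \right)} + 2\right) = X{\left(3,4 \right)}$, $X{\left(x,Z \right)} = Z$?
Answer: $- \frac{101}{174} \approx -0.58046$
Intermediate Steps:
$g{\left(f,t \right)} = - \frac{2}{3}$ ($g{\left(f,t \right)} = -2 + \frac{1}{3} \cdot 4 = -2 + \frac{4}{3} = - \frac{2}{3}$)
$D{\left(B,h \right)} = - \frac{2}{3}$
$D{\left(94,\left(-47 - 62\right) - 24 \right)} - M{\left(-58 \right)} = - \frac{2}{3} - \frac{5}{-58} = - \frac{2}{3} - 5 \left(- \frac{1}{58}\right) = - \frac{2}{3} - - \frac{5}{58} = - \frac{2}{3} + \frac{5}{58} = - \frac{101}{174}$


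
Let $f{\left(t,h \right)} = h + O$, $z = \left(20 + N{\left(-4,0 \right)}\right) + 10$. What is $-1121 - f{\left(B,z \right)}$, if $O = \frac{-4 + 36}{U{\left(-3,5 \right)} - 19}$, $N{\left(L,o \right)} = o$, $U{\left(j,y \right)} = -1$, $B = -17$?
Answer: $- \frac{5747}{5} \approx -1149.4$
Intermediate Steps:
$O = - \frac{8}{5}$ ($O = \frac{-4 + 36}{-1 - 19} = \frac{32}{-20} = 32 \left(- \frac{1}{20}\right) = - \frac{8}{5} \approx -1.6$)
$z = 30$ ($z = \left(20 + 0\right) + 10 = 20 + 10 = 30$)
$f{\left(t,h \right)} = - \frac{8}{5} + h$ ($f{\left(t,h \right)} = h - \frac{8}{5} = - \frac{8}{5} + h$)
$-1121 - f{\left(B,z \right)} = -1121 - \left(- \frac{8}{5} + 30\right) = -1121 - \frac{142}{5} = - \frac{5747}{5}$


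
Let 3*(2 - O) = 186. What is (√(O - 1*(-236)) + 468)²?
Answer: 219200 + 3744*√11 ≈ 2.3162e+5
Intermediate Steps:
O = -60 (O = 2 - ⅓*186 = 2 - 62 = -60)
(√(O - 1*(-236)) + 468)² = (√(-60 - 1*(-236)) + 468)² = (√(-60 + 236) + 468)² = (√176 + 468)² = (4*√11 + 468)² = (468 + 4*√11)²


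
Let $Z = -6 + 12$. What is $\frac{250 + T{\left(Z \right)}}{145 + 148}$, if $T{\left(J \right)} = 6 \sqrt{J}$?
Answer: $\frac{250}{293} + \frac{6 \sqrt{6}}{293} \approx 0.9034$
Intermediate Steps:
$Z = 6$
$\frac{250 + T{\left(Z \right)}}{145 + 148} = \frac{250 + 6 \sqrt{6}}{145 + 148} = \frac{250 + 6 \sqrt{6}}{293} = \left(250 + 6 \sqrt{6}\right) \frac{1}{293} = \frac{250}{293} + \frac{6 \sqrt{6}}{293}$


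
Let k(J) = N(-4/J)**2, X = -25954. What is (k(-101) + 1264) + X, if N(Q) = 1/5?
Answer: -617249/25 ≈ -24690.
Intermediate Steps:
N(Q) = 1/5
k(J) = 1/25 (k(J) = (1/5)**2 = 1/25)
(k(-101) + 1264) + X = (1/25 + 1264) - 25954 = 31601/25 - 25954 = -617249/25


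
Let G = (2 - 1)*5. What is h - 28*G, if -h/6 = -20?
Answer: -20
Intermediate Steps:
h = 120 (h = -6*(-20) = 120)
G = 5 (G = 1*5 = 5)
h - 28*G = 120 - 28*5 = 120 - 140 = -20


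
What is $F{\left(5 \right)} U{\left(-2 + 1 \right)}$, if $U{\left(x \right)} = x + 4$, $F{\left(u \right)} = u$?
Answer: $15$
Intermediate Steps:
$U{\left(x \right)} = 4 + x$
$F{\left(5 \right)} U{\left(-2 + 1 \right)} = 5 \left(4 + \left(-2 + 1\right)\right) = 5 \left(4 - 1\right) = 5 \cdot 3 = 15$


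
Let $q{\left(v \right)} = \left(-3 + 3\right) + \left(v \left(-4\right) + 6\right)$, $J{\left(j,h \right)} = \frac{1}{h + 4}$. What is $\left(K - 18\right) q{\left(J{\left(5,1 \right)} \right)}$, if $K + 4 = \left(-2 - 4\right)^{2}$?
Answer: $\frac{364}{5} \approx 72.8$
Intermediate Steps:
$K = 32$ ($K = -4 + \left(-2 - 4\right)^{2} = -4 + \left(-6\right)^{2} = -4 + 36 = 32$)
$J{\left(j,h \right)} = \frac{1}{4 + h}$
$q{\left(v \right)} = 6 - 4 v$ ($q{\left(v \right)} = 0 - \left(-6 + 4 v\right) = 6 - 4 v$)
$\left(K - 18\right) q{\left(J{\left(5,1 \right)} \right)} = \left(32 - 18\right) \left(6 - \frac{4}{4 + 1}\right) = 14 \left(6 - \frac{4}{5}\right) = 14 \cdot \frac{26}{5} = \frac{364}{5}$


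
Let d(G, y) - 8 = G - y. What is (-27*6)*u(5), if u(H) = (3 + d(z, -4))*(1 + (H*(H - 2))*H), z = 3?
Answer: -221616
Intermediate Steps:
d(G, y) = 8 + G - y (d(G, y) = 8 + (G - y) = 8 + G - y)
u(H) = 18 + 18*H²*(-2 + H) (u(H) = (3 + (8 + 3 - 1*(-4)))*(1 + (H*(H - 2))*H) = (3 + (8 + 3 + 4))*(1 + (H*(-2 + H))*H) = (3 + 15)*(1 + H²*(-2 + H)) = 18*(1 + H²*(-2 + H)) = 18 + 18*H²*(-2 + H))
(-27*6)*u(5) = (-27*6)*(18 - 36*5² + 18*5³) = -162*(18 - 36*25 + 18*125) = -162*(18 - 900 + 2250) = -162*1368 = -221616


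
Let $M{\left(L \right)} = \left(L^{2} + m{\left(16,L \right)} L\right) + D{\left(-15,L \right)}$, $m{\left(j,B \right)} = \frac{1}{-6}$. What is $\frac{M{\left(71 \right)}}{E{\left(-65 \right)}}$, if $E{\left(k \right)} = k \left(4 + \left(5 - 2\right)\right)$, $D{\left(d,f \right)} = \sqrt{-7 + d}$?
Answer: $- \frac{6035}{546} - \frac{i \sqrt{22}}{455} \approx -11.053 - 0.010309 i$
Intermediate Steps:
$m{\left(j,B \right)} = - \frac{1}{6}$
$E{\left(k \right)} = 7 k$ ($E{\left(k \right)} = k \left(4 + \left(5 - 2\right)\right) = k \left(4 + 3\right) = k 7 = 7 k$)
$M{\left(L \right)} = L^{2} - \frac{L}{6} + i \sqrt{22}$ ($M{\left(L \right)} = \left(L^{2} - \frac{L}{6}\right) + \sqrt{-7 - 15} = \left(L^{2} - \frac{L}{6}\right) + \sqrt{-22} = \left(L^{2} - \frac{L}{6}\right) + i \sqrt{22} = L^{2} - \frac{L}{6} + i \sqrt{22}$)
$\frac{M{\left(71 \right)}}{E{\left(-65 \right)}} = \frac{71^{2} - \frac{71}{6} + i \sqrt{22}}{7 \left(-65\right)} = \frac{5041 - \frac{71}{6} + i \sqrt{22}}{-455} = \left(\frac{30175}{6} + i \sqrt{22}\right) \left(- \frac{1}{455}\right) = - \frac{6035}{546} - \frac{i \sqrt{22}}{455}$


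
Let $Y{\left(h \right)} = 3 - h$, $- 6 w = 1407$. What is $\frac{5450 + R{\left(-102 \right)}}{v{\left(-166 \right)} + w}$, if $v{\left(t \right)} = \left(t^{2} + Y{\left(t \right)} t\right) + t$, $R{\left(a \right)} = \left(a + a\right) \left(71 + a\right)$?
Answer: $- \frac{23548}{1797} \approx -13.104$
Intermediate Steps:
$w = - \frac{469}{2}$ ($w = \left(- \frac{1}{6}\right) 1407 = - \frac{469}{2} \approx -234.5$)
$R{\left(a \right)} = 2 a \left(71 + a\right)$
$v{\left(t \right)} = t + t^{2} + t \left(3 - t\right)$ ($v{\left(t \right)} = \left(t^{2} + \left(3 - t\right) t\right) + t = \left(t^{2} + t \left(3 - t\right)\right) + t = t + t^{2} + t \left(3 - t\right)$)
$\frac{5450 + R{\left(-102 \right)}}{v{\left(-166 \right)} + w} = \frac{5450 + 2 \left(-102\right) \left(71 - 102\right)}{4 \left(-166\right) - \frac{469}{2}} = \frac{5450 + 2 \left(-102\right) \left(-31\right)}{-664 - \frac{469}{2}} = \frac{5450 + 6324}{- \frac{1797}{2}} = 11774 \left(- \frac{2}{1797}\right) = - \frac{23548}{1797}$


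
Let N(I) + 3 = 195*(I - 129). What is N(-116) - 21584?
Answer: -69362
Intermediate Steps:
N(I) = -25158 + 195*I (N(I) = -3 + 195*(I - 129) = -3 + 195*(-129 + I) = -3 + (-25155 + 195*I) = -25158 + 195*I)
N(-116) - 21584 = (-25158 + 195*(-116)) - 21584 = (-25158 - 22620) - 21584 = -47778 - 21584 = -69362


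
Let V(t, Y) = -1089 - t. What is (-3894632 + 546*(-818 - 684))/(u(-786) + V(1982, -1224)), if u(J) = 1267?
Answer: 1178681/451 ≈ 2613.5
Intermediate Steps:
(-3894632 + 546*(-818 - 684))/(u(-786) + V(1982, -1224)) = (-3894632 + 546*(-818 - 684))/(1267 + (-1089 - 1*1982)) = (-3894632 + 546*(-1502))/(1267 + (-1089 - 1982)) = (-3894632 - 820092)/(1267 - 3071) = -4714724/(-1804) = -4714724*(-1/1804) = 1178681/451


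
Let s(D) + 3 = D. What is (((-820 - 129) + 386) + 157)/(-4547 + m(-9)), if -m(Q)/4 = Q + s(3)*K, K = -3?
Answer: 406/4511 ≈ 0.090002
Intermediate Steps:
s(D) = -3 + D
m(Q) = -4*Q (m(Q) = -4*(Q + (-3 + 3)*(-3)) = -4*(Q + 0*(-3)) = -4*(Q + 0) = -4*Q)
(((-820 - 129) + 386) + 157)/(-4547 + m(-9)) = (((-820 - 129) + 386) + 157)/(-4547 - 4*(-9)) = ((-949 + 386) + 157)/(-4547 + 36) = (-563 + 157)/(-4511) = -406*(-1/4511) = 406/4511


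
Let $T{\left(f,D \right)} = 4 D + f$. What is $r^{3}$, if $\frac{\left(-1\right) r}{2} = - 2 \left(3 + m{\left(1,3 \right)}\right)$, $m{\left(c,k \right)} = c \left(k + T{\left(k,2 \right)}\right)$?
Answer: $314432$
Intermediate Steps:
$T{\left(f,D \right)} = f + 4 D$
$m{\left(c,k \right)} = c \left(8 + 2 k\right)$ ($m{\left(c,k \right)} = c \left(k + \left(k + 4 \cdot 2\right)\right) = c \left(k + \left(k + 8\right)\right) = c \left(k + \left(8 + k\right)\right) = c \left(8 + 2 k\right)$)
$r = 68$ ($r = - 2 \left(- 2 \left(3 + 2 \cdot 1 \left(4 + 3\right)\right)\right) = - 2 \left(- 2 \left(3 + 2 \cdot 1 \cdot 7\right)\right) = - 2 \left(- 2 \left(3 + 14\right)\right) = - 2 \left(\left(-2\right) 17\right) = \left(-2\right) \left(-34\right) = 68$)
$r^{3} = 68^{3} = 314432$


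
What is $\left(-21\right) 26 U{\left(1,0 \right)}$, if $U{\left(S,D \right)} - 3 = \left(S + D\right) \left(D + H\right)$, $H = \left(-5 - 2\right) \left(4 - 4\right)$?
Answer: $-1638$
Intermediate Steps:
$H = 0$ ($H = \left(-7\right) 0 = 0$)
$U{\left(S,D \right)} = 3 + D \left(D + S\right)$ ($U{\left(S,D \right)} = 3 + \left(S + D\right) \left(D + 0\right) = 3 + \left(D + S\right) D = 3 + D \left(D + S\right)$)
$\left(-21\right) 26 U{\left(1,0 \right)} = \left(-21\right) 26 \left(3 + 0^{2} + 0 \cdot 1\right) = - 546 \left(3 + 0 + 0\right) = \left(-546\right) 3 = -1638$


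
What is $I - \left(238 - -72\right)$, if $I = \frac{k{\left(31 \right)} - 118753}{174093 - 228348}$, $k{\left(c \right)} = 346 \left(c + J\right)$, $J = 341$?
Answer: $- \frac{16829009}{54255} \approx -310.18$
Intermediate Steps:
$k{\left(c \right)} = 117986 + 346 c$ ($k{\left(c \right)} = 346 \left(c + 341\right) = 346 \left(341 + c\right) = 117986 + 346 c$)
$I = - \frac{9959}{54255}$ ($I = \frac{\left(117986 + 346 \cdot 31\right) - 118753}{174093 - 228348} = \frac{\left(117986 + 10726\right) - 118753}{-54255} = \left(128712 - 118753\right) \left(- \frac{1}{54255}\right) = 9959 \left(- \frac{1}{54255}\right) = - \frac{9959}{54255} \approx -0.18356$)
$I - \left(238 - -72\right) = - \frac{9959}{54255} - \left(238 - -72\right) = - \frac{9959}{54255} - \left(238 + 72\right) = - \frac{9959}{54255} - 310 = - \frac{16829009}{54255}$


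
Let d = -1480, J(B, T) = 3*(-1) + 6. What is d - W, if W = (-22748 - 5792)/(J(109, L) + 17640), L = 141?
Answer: -26083100/17643 ≈ -1478.4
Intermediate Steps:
J(B, T) = 3 (J(B, T) = -3 + 6 = 3)
W = -28540/17643 (W = (-22748 - 5792)/(3 + 17640) = -28540/17643 ≈ -1.6176)
d - W = -1480 - 1*(-28540/17643) = -1480 + 28540/17643 = -26083100/17643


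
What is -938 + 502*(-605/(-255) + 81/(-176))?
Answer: 98671/4488 ≈ 21.986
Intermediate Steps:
-938 + 502*(-605/(-255) + 81/(-176)) = -938 + 502*(-605*(-1/255) + 81*(-1/176)) = -938 + 502*(121/51 - 81/176) = -938 + 502*(17165/8976) = -938 + 4308415/4488 = 98671/4488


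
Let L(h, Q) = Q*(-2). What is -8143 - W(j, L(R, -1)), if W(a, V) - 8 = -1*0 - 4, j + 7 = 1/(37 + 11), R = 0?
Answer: -8147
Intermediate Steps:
L(h, Q) = -2*Q
j = -335/48 (j = -7 + 1/(37 + 11) = -7 + 1/48 = -335/48 ≈ -6.9792)
W(a, V) = 4 (W(a, V) = 8 + (-1*0 - 4) = 8 + (0 - 4) = 8 - 4 = 4)
-8143 - W(j, L(R, -1)) = -8143 - 1*4 = -8143 - 4 = -8147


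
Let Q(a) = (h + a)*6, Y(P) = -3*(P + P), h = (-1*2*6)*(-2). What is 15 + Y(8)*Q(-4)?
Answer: -5745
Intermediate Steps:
h = 24 (h = -2*6*(-2) = -12*(-2) = 24)
Y(P) = -6*P
Q(a) = 144 + 6*a (Q(a) = (24 + a)*6 = 144 + 6*a)
15 + Y(8)*Q(-4) = 15 + (-6*8)*(144 + 6*(-4)) = 15 - 48*(144 - 24) = 15 - 48*120 = 15 - 5760 = -5745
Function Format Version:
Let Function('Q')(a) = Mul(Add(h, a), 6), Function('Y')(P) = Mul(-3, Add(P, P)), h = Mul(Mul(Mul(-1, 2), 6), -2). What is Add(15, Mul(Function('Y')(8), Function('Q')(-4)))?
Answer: -5745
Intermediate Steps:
h = 24 (h = Mul(Mul(-2, 6), -2) = Mul(-12, -2) = 24)
Function('Y')(P) = Mul(-6, P) (Function('Y')(P) = Mul(-3, Mul(2, P)) = Mul(-6, P))
Function('Q')(a) = Add(144, Mul(6, a)) (Function('Q')(a) = Mul(Add(24, a), 6) = Add(144, Mul(6, a)))
Add(15, Mul(Function('Y')(8), Function('Q')(-4))) = Add(15, Mul(Mul(-6, 8), Add(144, Mul(6, -4)))) = Add(15, Mul(-48, Add(144, -24))) = Add(15, Mul(-48, 120)) = Add(15, -5760) = -5745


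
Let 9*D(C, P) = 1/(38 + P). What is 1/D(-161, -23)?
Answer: 135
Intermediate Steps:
D(C, P) = 1/(9*(38 + P))
1/D(-161, -23) = 1/(1/(9*(38 - 23))) = 1/((⅑)/15) = 1/((⅑)*(1/15)) = 1/(1/135) = 135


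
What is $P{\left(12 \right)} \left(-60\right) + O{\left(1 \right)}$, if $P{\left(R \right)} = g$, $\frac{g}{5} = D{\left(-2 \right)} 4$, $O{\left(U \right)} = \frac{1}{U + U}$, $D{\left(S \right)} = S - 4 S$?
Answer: $- \frac{14399}{2} \approx -7199.5$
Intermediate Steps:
$D{\left(S \right)} = - 3 S$
$O{\left(U \right)} = \frac{1}{2 U}$
$g = 120$ ($g = 5 \left(-3\right) \left(-2\right) 4 = 5 \cdot 6 \cdot 4 = 5 \cdot 24 = 120$)
$P{\left(R \right)} = 120$
$P{\left(12 \right)} \left(-60\right) + O{\left(1 \right)} = 120 \left(-60\right) + \frac{1}{2 \cdot 1} = -7200 + \frac{1}{2} \cdot 1 = -7200 + \frac{1}{2} = - \frac{14399}{2}$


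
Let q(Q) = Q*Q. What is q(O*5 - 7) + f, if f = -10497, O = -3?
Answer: -10013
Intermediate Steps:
q(Q) = Q²
q(O*5 - 7) + f = (-3*5 - 7)² - 10497 = (-15 - 7)² - 10497 = (-22)² - 10497 = 484 - 10497 = -10013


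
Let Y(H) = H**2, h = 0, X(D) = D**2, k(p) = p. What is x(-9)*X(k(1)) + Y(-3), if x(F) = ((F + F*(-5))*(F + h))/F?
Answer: 45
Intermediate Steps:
x(F) = -4*F (x(F) = ((F + F*(-5))*(F + 0))/F = ((F - 5*F)*F)/F = ((-4*F)*F)/F = (-4*F**2)/F = -4*F)
x(-9)*X(k(1)) + Y(-3) = -4*(-9)*1**2 + (-3)**2 = 36*1 + 9 = 36 + 9 = 45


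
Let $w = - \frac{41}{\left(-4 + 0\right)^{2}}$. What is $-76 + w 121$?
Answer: $- \frac{6177}{16} \approx -386.06$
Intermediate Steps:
$w = - \frac{41}{16}$ ($w = - \frac{41}{\left(-4\right)^{2}} = - \frac{41}{16} \approx -2.5625$)
$-76 + w 121 = -76 - \frac{4961}{16} = - \frac{6177}{16}$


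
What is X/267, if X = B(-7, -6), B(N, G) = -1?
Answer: -1/267 ≈ -0.0037453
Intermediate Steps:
X = -1
X/267 = -1/267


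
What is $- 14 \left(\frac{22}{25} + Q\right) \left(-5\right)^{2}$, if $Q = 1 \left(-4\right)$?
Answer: $1092$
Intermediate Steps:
$Q = -4$
$- 14 \left(\frac{22}{25} + Q\right) \left(-5\right)^{2} = - 14 \left(\frac{22}{25} - 4\right) \left(-5\right)^{2} = - 14 \left(22 \cdot \frac{1}{25} - 4\right) 25 = - 14 \left(\frac{22}{25} - 4\right) 25 = - 14 \left(\left(- \frac{78}{25}\right) 25\right) = \left(-14\right) \left(-78\right) = 1092$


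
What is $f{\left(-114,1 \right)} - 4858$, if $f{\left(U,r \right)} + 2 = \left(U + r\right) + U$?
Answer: $-5087$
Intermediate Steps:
$f{\left(U,r \right)} = -2 + r + 2 U$ ($f{\left(U,r \right)} = -2 + \left(\left(U + r\right) + U\right) = -2 + \left(r + 2 U\right) = -2 + r + 2 U$)
$f{\left(-114,1 \right)} - 4858 = \left(-2 + 1 + 2 \left(-114\right)\right) - 4858 = \left(-2 + 1 - 228\right) - 4858 = -229 - 4858 = -5087$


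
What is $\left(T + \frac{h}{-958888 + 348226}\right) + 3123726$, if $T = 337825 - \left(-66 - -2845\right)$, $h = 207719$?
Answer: $\frac{2112140419345}{610662} \approx 3.4588 \cdot 10^{6}$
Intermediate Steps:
$T = 335046$ ($T = 337825 - \left(-66 + 2845\right) = 337825 - 2779 = 335046$)
$\left(T + \frac{h}{-958888 + 348226}\right) + 3123726 = \left(335046 + \frac{207719}{-958888 + 348226}\right) + 3123726 = \left(335046 + \frac{207719}{-610662}\right) + 3123726 = \left(335046 + 207719 \left(- \frac{1}{610662}\right)\right) + 3123726 = \left(335046 - \frac{207719}{610662}\right) + 3123726 = \frac{204599652733}{610662} + 3123726 = \frac{2112140419345}{610662}$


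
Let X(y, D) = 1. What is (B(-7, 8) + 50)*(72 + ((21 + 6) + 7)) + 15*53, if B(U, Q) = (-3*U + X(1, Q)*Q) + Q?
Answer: 10017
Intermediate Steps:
B(U, Q) = -3*U + 2*Q (B(U, Q) = (-3*U + 1*Q) + Q = (-3*U + Q) + Q = (Q - 3*U) + Q = -3*U + 2*Q)
(B(-7, 8) + 50)*(72 + ((21 + 6) + 7)) + 15*53 = ((-3*(-7) + 2*8) + 50)*(72 + ((21 + 6) + 7)) + 15*53 = ((21 + 16) + 50)*(72 + (27 + 7)) + 795 = (37 + 50)*(72 + 34) + 795 = 87*106 + 795 = 9222 + 795 = 10017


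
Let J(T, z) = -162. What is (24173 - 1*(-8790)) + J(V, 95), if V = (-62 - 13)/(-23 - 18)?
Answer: 32801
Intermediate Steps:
V = 75/41 (V = -75/(-41) = -75*(-1/41) = 75/41 ≈ 1.8293)
(24173 - 1*(-8790)) + J(V, 95) = (24173 - 1*(-8790)) - 162 = (24173 + 8790) - 162 = 32963 - 162 = 32801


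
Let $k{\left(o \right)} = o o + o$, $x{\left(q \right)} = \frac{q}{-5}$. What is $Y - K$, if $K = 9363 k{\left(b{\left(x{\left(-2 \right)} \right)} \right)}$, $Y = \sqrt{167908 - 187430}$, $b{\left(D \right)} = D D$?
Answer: $- \frac{1086108}{625} + i \sqrt{19522} \approx -1737.8 + 139.72 i$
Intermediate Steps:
$x{\left(q \right)} = - \frac{q}{5}$ ($x{\left(q \right)} = q \left(- \frac{1}{5}\right) = - \frac{q}{5}$)
$b{\left(D \right)} = D^{2}$
$k{\left(o \right)} = o + o^{2}$ ($k{\left(o \right)} = o^{2} + o = o + o^{2}$)
$Y = i \sqrt{19522}$ ($Y = \sqrt{-19522} = i \sqrt{19522} \approx 139.72 i$)
$K = \frac{1086108}{625}$ ($K = 9363 \left(\left(- \frac{1}{5}\right) \left(-2\right)\right)^{2} \left(1 + \left(\left(- \frac{1}{5}\right) \left(-2\right)\right)^{2}\right) = 9363 \left(\frac{2}{5}\right)^{2} \left(1 + \left(\frac{2}{5}\right)^{2}\right) = 9363 \frac{4 \left(1 + \frac{4}{25}\right)}{25} = 9363 \cdot \frac{4}{25} \cdot \frac{29}{25} = 9363 \cdot \frac{116}{625} = \frac{1086108}{625} \approx 1737.8$)
$Y - K = i \sqrt{19522} - \frac{1086108}{625} = - \frac{1086108}{625} + i \sqrt{19522}$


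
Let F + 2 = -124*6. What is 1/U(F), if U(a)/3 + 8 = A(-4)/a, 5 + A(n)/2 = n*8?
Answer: -373/8841 ≈ -0.042190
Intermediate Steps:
F = -746 (F = -2 - 124*6 = -2 - 744 = -746)
A(n) = -10 + 16*n (A(n) = -10 + 2*(n*8) = -10 + 2*(8*n) = -10 + 16*n)
U(a) = -24 - 222/a (U(a) = -24 + 3*((-10 + 16*(-4))/a) = -24 + 3*((-10 - 64)/a) = -24 + 3*(-74/a) = -24 - 222/a)
1/U(F) = 1/(-24 - 222/(-746)) = 1/(-24 - 222*(-1/746)) = 1/(-24 + 111/373) = 1/(-8841/373) = -373/8841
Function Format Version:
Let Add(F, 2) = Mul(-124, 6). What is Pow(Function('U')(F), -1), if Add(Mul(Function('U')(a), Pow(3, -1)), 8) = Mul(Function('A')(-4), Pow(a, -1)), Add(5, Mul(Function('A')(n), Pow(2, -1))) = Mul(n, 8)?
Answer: Rational(-373, 8841) ≈ -0.042190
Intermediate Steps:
F = -746 (F = Add(-2, Mul(-124, 6)) = Add(-2, -744) = -746)
Function('A')(n) = Add(-10, Mul(16, n)) (Function('A')(n) = Add(-10, Mul(2, Mul(n, 8))) = Add(-10, Mul(2, Mul(8, n))) = Add(-10, Mul(16, n)))
Function('U')(a) = Add(-24, Mul(-222, Pow(a, -1))) (Function('U')(a) = Add(-24, Mul(3, Mul(Add(-10, Mul(16, -4)), Pow(a, -1)))) = Add(-24, Mul(3, Mul(Add(-10, -64), Pow(a, -1)))) = Add(-24, Mul(3, Mul(-74, Pow(a, -1)))) = Add(-24, Mul(-222, Pow(a, -1))))
Pow(Function('U')(F), -1) = Pow(Add(-24, Mul(-222, Pow(-746, -1))), -1) = Pow(Add(-24, Mul(-222, Rational(-1, 746))), -1) = Pow(Add(-24, Rational(111, 373)), -1) = Pow(Rational(-8841, 373), -1) = Rational(-373, 8841)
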